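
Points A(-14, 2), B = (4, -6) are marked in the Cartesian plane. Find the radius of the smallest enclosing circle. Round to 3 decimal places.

The smallest circle enclosing two points has them as diameter endpoints.
Centre = midpoint = (-5, -2); r² = |AB|²/4 = 388/4 = 97.
r = √97 ≈ 9.849.

9.849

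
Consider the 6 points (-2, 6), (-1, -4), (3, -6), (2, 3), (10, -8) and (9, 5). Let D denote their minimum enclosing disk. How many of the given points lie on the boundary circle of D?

2

The minimum enclosing circle of a finite set is fixed by two of the points (as a diameter) or three (as a circumcircle).
The farthest pair is (-2, 6)–(10, -8) with squared distance 340. The circle on this segment as diameter has centre (4, -1) and r² = 340/4 = 85.
Check (-1, -4): distance² to centre = 34 ≤ 85, so it lies inside.
All remaining points lie in this disk, and no smaller disk contains both endpoints, so this is the minimum enclosing circle.
The points at distance exactly r from the centre are (-2, 6), (10, -8) — 2 points.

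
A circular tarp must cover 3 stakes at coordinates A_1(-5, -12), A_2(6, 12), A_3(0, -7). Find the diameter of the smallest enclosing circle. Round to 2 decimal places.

26.40

Side lengths²: A_1A_2² = 697, A_1A_3² = 50, A_2A_3² = 397.
Since A_1A_2² = 697 ≥ 397 + 50 = 447, the angle opposite A_1A_2 is not acute, so the smallest enclosing circle has A_1A_2 as diameter.
Centre = midpoint of A_1A_2 = (0.5, 0), r² = 697/4 = 174.25.
Diameter = 2r = 2√(174.25) ≈ 26.40.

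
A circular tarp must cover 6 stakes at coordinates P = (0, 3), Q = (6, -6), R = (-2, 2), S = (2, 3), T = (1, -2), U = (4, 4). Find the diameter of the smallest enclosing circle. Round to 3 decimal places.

The minimum enclosing circle of a finite set is fixed by two of the points (as a diameter) or three (as a circumcircle).
The minimum enclosing circle is determined by three boundary points: Q, R, U.
Their circumcentre is (2.5, -1.5) with r² = 32.5.
The farthest remaining point P is at distance² 26.5 ≤ 32.5.
Diameter = 2r = 2√(32.5) ≈ 11.402.

11.402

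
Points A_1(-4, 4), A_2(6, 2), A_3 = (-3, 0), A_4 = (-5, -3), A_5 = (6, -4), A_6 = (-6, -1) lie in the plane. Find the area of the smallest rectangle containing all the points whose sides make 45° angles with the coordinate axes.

144

In coordinates u = x + y, v = x − y the rectangle is axis-aligned; the map (x,y)→(u,v) scales areas by 2.
u-values: 0, 8, -3, -8, 2, -7; range = 8 − (-8) = 16.
v-values: -8, 4, -3, -2, 10, -5; range = 10 − (-8) = 18.
Area = (16 × 18) / 2 = 144.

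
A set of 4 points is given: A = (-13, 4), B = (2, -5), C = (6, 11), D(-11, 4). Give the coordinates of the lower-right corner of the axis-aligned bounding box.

(6, -5)

x-range [-13, 6], y-range [-5, 11].
The lower-right corner is (6, -5).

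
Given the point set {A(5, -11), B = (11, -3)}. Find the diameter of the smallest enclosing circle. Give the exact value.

The smallest circle enclosing two points has them as diameter endpoints.
Centre = midpoint = (8, -7); r² = |AB|²/4 = 100/4 = 25.
Diameter = 2r = 2√25 = 10.

10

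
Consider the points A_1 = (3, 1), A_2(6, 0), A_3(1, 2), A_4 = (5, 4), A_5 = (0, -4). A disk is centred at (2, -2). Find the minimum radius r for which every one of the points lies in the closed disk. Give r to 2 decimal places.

The required radius is the distance from (2, -2) to the farthest point.
Squared distances: 10, 20, 17, 45, 8.
Maximum is 45, attained at A_4.
r = √45 ≈ 6.71.

6.71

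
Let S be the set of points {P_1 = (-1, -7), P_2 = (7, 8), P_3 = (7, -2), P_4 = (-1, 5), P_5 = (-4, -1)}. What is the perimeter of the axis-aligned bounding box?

52

Width = max x − min x = 7 − (-4) = 11.
Height = max y − min y = 8 − (-7) = 15.
Perimeter = 2(11 + 15) = 52.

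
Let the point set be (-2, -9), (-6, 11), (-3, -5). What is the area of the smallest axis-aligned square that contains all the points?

400

The bounding box has width 4 and height 20.
An axis-aligned square enclosing the set must have side ≥ max(width, height).
So the minimum side is max(4, 20) = 20.
Area = 20² = 400.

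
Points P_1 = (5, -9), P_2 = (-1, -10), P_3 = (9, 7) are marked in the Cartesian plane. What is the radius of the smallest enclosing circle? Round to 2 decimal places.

Side lengths²: P_1P_2² = 37, P_1P_3² = 272, P_2P_3² = 389.
Since P_2P_3² = 389 ≥ 272 + 37 = 309, the angle opposite P_2P_3 is not acute, so the smallest enclosing circle has P_2P_3 as diameter.
Centre = midpoint of P_2P_3 = (4, -1.5), r² = 389/4 = 97.25.
r = √(97.25) ≈ 9.86.

9.86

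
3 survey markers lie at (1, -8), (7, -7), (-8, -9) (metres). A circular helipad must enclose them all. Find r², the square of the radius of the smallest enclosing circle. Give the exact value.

57.25

Call the three points A, B, C in the order given.
Side lengths²: AB² = 37, AC² = 82, BC² = 229.
Since BC² = 229 ≥ 82 + 37 = 119, the angle opposite BC is not acute, so the smallest enclosing circle has BC as diameter.
Centre = midpoint of BC = (-0.5, -8), r² = 229/4 = 57.25.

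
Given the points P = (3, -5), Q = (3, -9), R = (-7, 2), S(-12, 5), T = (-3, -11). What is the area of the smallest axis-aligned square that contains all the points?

256

The bounding box has width 15 and height 16.
An axis-aligned square enclosing the set must have side ≥ max(width, height).
So the minimum side is max(15, 16) = 16.
Area = 16² = 256.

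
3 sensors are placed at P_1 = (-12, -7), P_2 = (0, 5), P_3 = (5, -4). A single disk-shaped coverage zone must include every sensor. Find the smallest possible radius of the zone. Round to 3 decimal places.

Side lengths²: P_1P_2² = 288, P_1P_3² = 298, P_2P_3² = 106.
Since P_1P_3² = 298 < 288 + 106 = 394, the triangle is acute, so the smallest enclosing circle is the circumcircle.
Circumcentre = (-55/14, -43/14), r² = 7897/98.
r = √(7897/98) ≈ 8.977.

8.977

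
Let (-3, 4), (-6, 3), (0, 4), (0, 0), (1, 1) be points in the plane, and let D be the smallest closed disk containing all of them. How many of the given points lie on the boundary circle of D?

2

By Welzl's lemma the MEC is supported by two points (diametrically opposite) or three points (on a circumcircle).
The farthest pair is (-6, 3)–(1, 1) with squared distance 53. The circle on this segment as diameter has centre (-2.5, 2) and r² = 53/4 = 13.25.
Check (-3, 4): distance² to centre = 4.25 ≤ 13.25, so it lies inside.
All remaining points lie in this disk, and no smaller disk contains both endpoints, so this is the minimum enclosing circle.
The points at distance exactly r from the centre are (-6, 3), (1, 1) — 2 points.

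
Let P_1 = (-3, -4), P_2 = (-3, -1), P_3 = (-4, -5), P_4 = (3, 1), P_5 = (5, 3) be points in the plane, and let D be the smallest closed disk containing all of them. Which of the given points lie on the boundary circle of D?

P_3, P_5

By Welzl's lemma the MEC is supported by two points (diametrically opposite) or three points (on a circumcircle).
The farthest pair is P_3–P_5 with squared distance 145. The circle on this segment as diameter has centre (0.5, -1) and r² = 145/4 = 36.25.
Check P_1: distance² to centre = 21.25 ≤ 36.25, so it lies inside.
All remaining points lie in this disk, and no smaller disk contains both endpoints, so this is the minimum enclosing circle.
The points at distance exactly r from the centre are P_3, P_5 — 2 points.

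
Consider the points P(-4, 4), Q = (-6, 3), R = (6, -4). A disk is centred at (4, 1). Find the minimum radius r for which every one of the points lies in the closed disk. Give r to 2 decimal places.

The required radius is the distance from (4, 1) to the farthest point.
Squared distances: 73, 104, 29.
Maximum is 104, attained at Q.
r = √104 ≈ 10.20.

10.20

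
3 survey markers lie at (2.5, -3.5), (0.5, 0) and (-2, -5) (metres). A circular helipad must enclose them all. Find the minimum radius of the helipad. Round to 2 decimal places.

Call the three points A, B, C in the order given.
Side lengths²: AB² = 16.25, AC² = 22.5, BC² = 31.25.
Since BC² = 31.25 < 22.5 + 16.25 = 38.75, the triangle is acute, so the smallest enclosing circle is the circumcircle.
Circumcentre = (-0.25, -2.75), r² = 8.125.
r = √(8.125) ≈ 2.85.

2.85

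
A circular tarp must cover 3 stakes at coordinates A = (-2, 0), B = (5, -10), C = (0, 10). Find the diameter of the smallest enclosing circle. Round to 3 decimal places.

20.616

Side lengths²: AB² = 149, AC² = 104, BC² = 425.
Since BC² = 425 ≥ 149 + 104 = 253, the angle opposite BC is not acute, so the smallest enclosing circle has BC as diameter.
Centre = midpoint of BC = (2.5, 0), r² = 425/4 = 106.25.
Diameter = 2r = 2√(106.25) ≈ 20.616.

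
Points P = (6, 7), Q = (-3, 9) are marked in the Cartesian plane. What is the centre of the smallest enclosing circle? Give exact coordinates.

(1.5, 8)

The smallest circle enclosing two points has them as diameter endpoints.
Centre = midpoint = (1.5, 8); r² = |PQ|²/4 = 85/4 = 21.25.
Centre = (1.5, 8).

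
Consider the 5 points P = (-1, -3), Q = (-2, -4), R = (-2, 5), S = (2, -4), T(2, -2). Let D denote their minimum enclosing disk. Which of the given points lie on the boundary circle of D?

Q, R, S

The farthest pair is R–S with squared distance 97. The circle on this segment as diameter has centre (0, 0.5) and r² = 97/4 = 24.25.
Check P: distance² to centre = 13.25 ≤ 24.25, so it lies inside.
All remaining points lie in this disk, and no smaller disk contains both endpoints, so this is the minimum enclosing circle.
The points at distance exactly r from the centre are Q, R, S — 3 points.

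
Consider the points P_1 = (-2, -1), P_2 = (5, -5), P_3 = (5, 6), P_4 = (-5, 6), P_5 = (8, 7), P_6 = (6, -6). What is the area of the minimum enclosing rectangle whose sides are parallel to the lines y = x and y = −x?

In coordinates u = x + y, v = x − y the rectangle is axis-aligned; the map (x,y)→(u,v) scales areas by 2.
u-values: -3, 0, 11, 1, 15, 0; range = 15 − (-3) = 18.
v-values: -1, 10, -1, -11, 1, 12; range = 12 − (-11) = 23.
Area = (18 × 23) / 2 = 207.

207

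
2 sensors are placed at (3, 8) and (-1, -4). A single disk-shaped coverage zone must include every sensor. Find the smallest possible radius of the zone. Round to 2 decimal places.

The smallest circle enclosing two points has them as diameter endpoints.
Centre = midpoint = (1, 2); r² = |(3, 8)−(-1, -4)|²/4 = 160/4 = 40.
r = √40 ≈ 6.32.

6.32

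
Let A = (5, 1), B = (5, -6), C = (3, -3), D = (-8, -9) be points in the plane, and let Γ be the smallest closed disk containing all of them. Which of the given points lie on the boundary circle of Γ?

A, D

By Welzl's lemma the MEC is supported by two points (diametrically opposite) or three points (on a circumcircle).
The farthest pair is A–D with squared distance 269. The circle on this segment as diameter has centre (-1.5, -4) and r² = 269/4 = 67.25.
Check B: distance² to centre = 46.25 ≤ 67.25, so it lies inside.
All remaining points lie in this disk, and no smaller disk contains both endpoints, so this is the minimum enclosing circle.
The points at distance exactly r from the centre are A, D — 2 points.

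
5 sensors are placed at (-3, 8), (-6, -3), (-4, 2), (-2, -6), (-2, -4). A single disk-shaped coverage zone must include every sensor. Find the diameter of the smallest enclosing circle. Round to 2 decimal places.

14.04

A smallest enclosing disk is always determined by at most three of the input points on its boundary.
The farthest pair is (-3, 8)–(-2, -6) with squared distance 197. The circle on this segment as diameter has centre (-2.5, 1) and r² = 197/4 = 49.25.
Check (-6, -3): distance² to centre = 28.25 ≤ 49.25, so it lies inside.
All remaining points lie in this disk, and no smaller disk contains both endpoints, so this is the minimum enclosing circle.
Diameter = 2r = 2√(49.25) ≈ 14.04.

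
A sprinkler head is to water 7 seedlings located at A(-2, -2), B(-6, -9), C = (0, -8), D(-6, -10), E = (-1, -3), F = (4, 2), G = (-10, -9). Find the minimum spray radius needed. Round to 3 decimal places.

8.902

A smallest enclosing disk is always determined by at most three of the input points on its boundary.
The farthest pair is F–G with squared distance 317. The circle on this segment as diameter has centre (-3, -3.5) and r² = 317/4 = 79.25.
Check A: distance² to centre = 3.25 ≤ 79.25, so it lies inside.
All remaining points lie in this disk, and no smaller disk contains both endpoints, so this is the minimum enclosing circle.
r = √(79.25) ≈ 8.902.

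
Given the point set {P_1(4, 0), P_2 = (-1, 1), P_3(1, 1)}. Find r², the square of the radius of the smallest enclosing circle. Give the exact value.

6.5

Side lengths²: P_1P_2² = 26, P_1P_3² = 10, P_2P_3² = 4.
Since P_1P_2² = 26 ≥ 10 + 4 = 14, the angle opposite P_1P_2 is not acute, so the smallest enclosing circle has P_1P_2 as diameter.
Centre = midpoint of P_1P_2 = (1.5, 0.5), r² = 26/4 = 6.5.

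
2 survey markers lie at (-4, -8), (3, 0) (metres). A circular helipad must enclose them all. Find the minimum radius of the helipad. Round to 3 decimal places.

The smallest circle enclosing two points has them as diameter endpoints.
Centre = midpoint = (-0.5, -4); r² = |(-4, -8)−(3, 0)|²/4 = 113/4 = 28.25.
r = √(28.25) ≈ 5.315.

5.315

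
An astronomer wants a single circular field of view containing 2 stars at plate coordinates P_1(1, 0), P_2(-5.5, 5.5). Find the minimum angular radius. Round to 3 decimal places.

The smallest circle enclosing two points has them as diameter endpoints.
Centre = midpoint = (-2.25, 2.75); r² = |P_1P_2|²/4 = 72.5/4 = 18.125.
r = √(18.125) ≈ 4.257.

4.257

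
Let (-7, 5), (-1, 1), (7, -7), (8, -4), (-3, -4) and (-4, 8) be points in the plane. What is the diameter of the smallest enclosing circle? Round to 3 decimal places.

The minimum enclosing circle is determined by three boundary points: (-7, 5), (7, -7), (-4, 8).
Their circumcentre is (12/13, 1/13) with r² = 14705/169.
The farthest remaining point (8, -4) is at distance² 11273/169 ≤ 14705/169.
Diameter = 2r = 2√(14705/169) ≈ 18.656.

18.656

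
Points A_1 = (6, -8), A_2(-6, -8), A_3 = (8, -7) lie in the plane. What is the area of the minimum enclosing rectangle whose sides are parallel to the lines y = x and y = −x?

In coordinates u = x + y, v = x − y the rectangle is axis-aligned; the map (x,y)→(u,v) scales areas by 2.
u-values: -2, -14, 1; range = 1 − (-14) = 15.
v-values: 14, 2, 15; range = 15 − 2 = 13.
Area = (15 × 13) / 2 = 97.5.

97.5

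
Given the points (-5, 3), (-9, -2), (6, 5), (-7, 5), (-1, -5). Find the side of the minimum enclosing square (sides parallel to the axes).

The bounding box has width 15 and height 10.
An axis-aligned square enclosing the set must have side ≥ max(width, height).
So the minimum side is max(15, 10) = 15.

15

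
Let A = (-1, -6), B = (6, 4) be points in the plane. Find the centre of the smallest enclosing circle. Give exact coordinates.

The smallest circle enclosing two points has them as diameter endpoints.
Centre = midpoint = (2.5, -1); r² = |AB|²/4 = 149/4 = 37.25.
Centre = (2.5, -1).

(2.5, -1)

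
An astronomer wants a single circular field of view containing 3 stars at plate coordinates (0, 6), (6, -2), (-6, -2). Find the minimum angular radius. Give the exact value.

6.25

Call the three points A, B, C in the order given.
Side lengths²: AB² = 100, AC² = 100, BC² = 144.
Since BC² = 144 < 100 + 100 = 200, the triangle is acute, so the smallest enclosing circle is the circumcircle.
Circumcentre = (0, -0.25), r² = 39.0625.
r = √(39.0625) = 6.25.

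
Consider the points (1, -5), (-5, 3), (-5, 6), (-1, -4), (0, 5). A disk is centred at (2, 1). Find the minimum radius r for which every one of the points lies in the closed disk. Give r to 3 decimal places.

The required radius is the distance from (2, 1) to the farthest point.
Squared distances: 37, 53, 74, 34, 20.
Maximum is 74, attained at (-5, 6).
r = √74 ≈ 8.602.

8.602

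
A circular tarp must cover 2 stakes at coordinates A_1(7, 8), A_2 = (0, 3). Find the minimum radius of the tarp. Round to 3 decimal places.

The smallest circle enclosing two points has them as diameter endpoints.
Centre = midpoint = (3.5, 5.5); r² = |A_1A_2|²/4 = 74/4 = 18.5.
r = √(18.5) ≈ 4.301.

4.301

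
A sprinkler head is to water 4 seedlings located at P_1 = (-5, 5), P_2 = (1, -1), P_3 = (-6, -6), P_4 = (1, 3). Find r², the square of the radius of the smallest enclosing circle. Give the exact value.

19825/578

By Welzl's lemma the MEC is supported by two points (diametrically opposite) or three points (on a circumcircle).
The minimum enclosing circle is determined by three boundary points: P_1, P_3, P_4.
Their circumcentre is (-121/34, -23/34) with r² = 19825/578.
The farthest remaining point P_2 is at distance² 12073/578 ≤ 19825/578.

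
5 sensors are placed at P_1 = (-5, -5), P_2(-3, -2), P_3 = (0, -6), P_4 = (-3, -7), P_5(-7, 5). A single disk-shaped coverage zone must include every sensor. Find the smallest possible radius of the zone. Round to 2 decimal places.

The farthest pair is P_3–P_5 with squared distance 170. The circle on this segment as diameter has centre (-3.5, -0.5) and r² = 170/4 = 42.5.
Check P_1: distance² to centre = 22.5 ≤ 42.5, so it lies inside.
All remaining points lie in this disk, and no smaller disk contains both endpoints, so this is the minimum enclosing circle.
r = √(42.5) ≈ 6.52.

6.52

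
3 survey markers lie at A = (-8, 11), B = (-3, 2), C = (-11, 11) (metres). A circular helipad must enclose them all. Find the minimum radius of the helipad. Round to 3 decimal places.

6.021

Side lengths²: AB² = 106, AC² = 9, BC² = 145.
Since BC² = 145 ≥ 106 + 9 = 115, the angle opposite BC is not acute, so the smallest enclosing circle has BC as diameter.
Centre = midpoint of BC = (-7, 6.5), r² = 145/4 = 36.25.
r = √(36.25) ≈ 6.021.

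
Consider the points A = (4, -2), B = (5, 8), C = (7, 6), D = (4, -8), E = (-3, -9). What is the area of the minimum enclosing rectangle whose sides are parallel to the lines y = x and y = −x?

187.5

In coordinates u = x + y, v = x − y the rectangle is axis-aligned; the map (x,y)→(u,v) scales areas by 2.
u-values: 2, 13, 13, -4, -12; range = 13 − (-12) = 25.
v-values: 6, -3, 1, 12, 6; range = 12 − (-3) = 15.
Area = (25 × 15) / 2 = 187.5.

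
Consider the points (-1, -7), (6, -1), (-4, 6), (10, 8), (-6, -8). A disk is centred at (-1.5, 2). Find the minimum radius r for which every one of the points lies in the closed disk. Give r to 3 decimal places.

12.971

The required radius is the distance from (-1.5, 2) to the farthest point.
Squared distances: 81.25, 65.25, 22.25, 168.25, 120.25.
Maximum is 168.25, attained at (10, 8).
r = √(168.25) ≈ 12.971.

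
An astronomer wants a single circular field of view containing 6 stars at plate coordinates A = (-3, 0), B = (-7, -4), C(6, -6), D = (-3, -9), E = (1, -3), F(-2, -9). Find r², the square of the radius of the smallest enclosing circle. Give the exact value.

43.25

By Welzl's lemma the MEC is supported by two points (diametrically opposite) or three points (on a circumcircle).
The farthest pair is B–C with squared distance 173. The circle on this segment as diameter has centre (-0.5, -5) and r² = 173/4 = 43.25.
Check A: distance² to centre = 31.25 ≤ 43.25, so it lies inside.
All remaining points lie in this disk, and no smaller disk contains both endpoints, so this is the minimum enclosing circle.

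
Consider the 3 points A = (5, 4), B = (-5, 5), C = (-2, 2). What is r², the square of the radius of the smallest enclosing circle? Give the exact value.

25.25

Side lengths²: AB² = 101, AC² = 53, BC² = 18.
Since AB² = 101 ≥ 53 + 18 = 71, the angle opposite AB is not acute, so the smallest enclosing circle has AB as diameter.
Centre = midpoint of AB = (0, 4.5), r² = 101/4 = 25.25.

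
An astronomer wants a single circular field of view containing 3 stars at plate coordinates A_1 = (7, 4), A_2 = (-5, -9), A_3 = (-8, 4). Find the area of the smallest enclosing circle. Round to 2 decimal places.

258.92

Side lengths²: A_1A_2² = 313, A_1A_3² = 225, A_2A_3² = 178.
Since A_1A_2² = 313 < 225 + 178 = 403, the triangle is acute, so the smallest enclosing circle is the circumcircle.
Circumcentre = (-0.5, -29/26), r² = 27857/338.
Area = π·r² = π·27857/338 ≈ 258.92.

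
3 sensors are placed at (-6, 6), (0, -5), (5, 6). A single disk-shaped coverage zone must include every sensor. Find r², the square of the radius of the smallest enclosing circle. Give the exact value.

Call the three points A, B, C in the order given.
Side lengths²: AB² = 157, AC² = 121, BC² = 146.
Since AB² = 157 < 146 + 121 = 267, the triangle is acute, so the smallest enclosing circle is the circumcircle.
Circumcentre = (-0.5, 41/22), r² = 11461/242.

11461/242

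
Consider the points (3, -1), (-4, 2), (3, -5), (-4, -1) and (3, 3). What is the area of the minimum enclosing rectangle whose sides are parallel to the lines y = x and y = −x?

In coordinates u = x + y, v = x − y the rectangle is axis-aligned; the map (x,y)→(u,v) scales areas by 2.
u-values: 2, -2, -2, -5, 6; range = 6 − (-5) = 11.
v-values: 4, -6, 8, -3, 0; range = 8 − (-6) = 14.
Area = (11 × 14) / 2 = 77.

77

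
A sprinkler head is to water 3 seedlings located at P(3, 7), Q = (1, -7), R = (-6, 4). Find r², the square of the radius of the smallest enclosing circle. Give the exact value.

Side lengths²: PQ² = 200, PR² = 90, QR² = 170.
Since PQ² = 200 < 170 + 90 = 260, the triangle is acute, so the smallest enclosing circle is the circumcircle.
Circumcentre = (0.25, 0.25), r² = 53.125.

53.125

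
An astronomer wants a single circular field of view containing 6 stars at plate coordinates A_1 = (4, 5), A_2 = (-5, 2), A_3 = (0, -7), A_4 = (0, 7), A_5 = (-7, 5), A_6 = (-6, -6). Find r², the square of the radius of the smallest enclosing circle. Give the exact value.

A smallest enclosing disk is always determined by at most three of the input points on its boundary.
The minimum enclosing circle is determined by three boundary points: A_1, A_5, A_6.
Their circumcentre is (-1.5, -1/22) with r² = 13481/242.
The farthest remaining point A_4 is at distance² 12557/242 ≤ 13481/242.

13481/242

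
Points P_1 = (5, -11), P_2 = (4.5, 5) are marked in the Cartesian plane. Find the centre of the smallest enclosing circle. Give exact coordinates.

The smallest circle enclosing two points has them as diameter endpoints.
Centre = midpoint = (4.75, -3); r² = |P_1P_2|²/4 = 256.25/4 = 64.0625.
Centre = (4.75, -3).

(4.75, -3)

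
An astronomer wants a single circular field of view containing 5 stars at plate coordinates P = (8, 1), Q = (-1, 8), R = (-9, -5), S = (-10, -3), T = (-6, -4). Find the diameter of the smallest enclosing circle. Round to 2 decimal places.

A smallest enclosing disk is always determined by at most three of the input points on its boundary.
The farthest pair is P–S with squared distance 340. The circle on this segment as diameter has centre (-1, -1) and r² = 340/4 = 85.
Check Q: distance² to centre = 81 ≤ 85, so it lies inside.
All remaining points lie in this disk, and no smaller disk contains both endpoints, so this is the minimum enclosing circle.
Diameter = 2r = 2√85 ≈ 18.44.

18.44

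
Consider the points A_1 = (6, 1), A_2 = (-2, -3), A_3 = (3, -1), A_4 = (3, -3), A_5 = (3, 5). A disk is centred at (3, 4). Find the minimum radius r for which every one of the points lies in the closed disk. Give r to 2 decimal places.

The required radius is the distance from (3, 4) to the farthest point.
Squared distances: 18, 74, 25, 49, 1.
Maximum is 74, attained at A_2.
r = √74 ≈ 8.60.

8.60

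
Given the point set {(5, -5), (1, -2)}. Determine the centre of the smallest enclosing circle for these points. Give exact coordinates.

(3, -3.5)

The smallest circle enclosing two points has them as diameter endpoints.
Centre = midpoint = (3, -3.5); r² = |(5, -5)−(1, -2)|²/4 = 25/4 = 6.25.
Centre = (3, -3.5).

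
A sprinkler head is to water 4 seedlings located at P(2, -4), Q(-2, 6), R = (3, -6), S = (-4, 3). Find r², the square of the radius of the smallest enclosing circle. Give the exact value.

The minimum enclosing circle of a finite set is fixed by two of the points (as a diameter) or three (as a circumcircle).
The farthest pair is Q–R with squared distance 169. The circle on this segment as diameter has centre (0.5, 0) and r² = 169/4 = 42.25.
Check P: distance² to centre = 18.25 ≤ 42.25, so it lies inside.
All remaining points lie in this disk, and no smaller disk contains both endpoints, so this is the minimum enclosing circle.

42.25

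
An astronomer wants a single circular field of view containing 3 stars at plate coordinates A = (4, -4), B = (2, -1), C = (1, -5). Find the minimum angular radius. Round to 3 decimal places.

2.137

Side lengths²: AB² = 13, AC² = 10, BC² = 17.
Since BC² = 17 < 13 + 10 = 23, the triangle is acute, so the smallest enclosing circle is the circumcircle.
Circumcentre = (45/22, -69/22), r² = 1105/242.
r = √(1105/242) ≈ 2.137.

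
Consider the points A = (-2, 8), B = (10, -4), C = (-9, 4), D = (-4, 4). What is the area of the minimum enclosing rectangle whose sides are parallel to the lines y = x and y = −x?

148.5

In coordinates u = x + y, v = x − y the rectangle is axis-aligned; the map (x,y)→(u,v) scales areas by 2.
u-values: 6, 6, -5, 0; range = 6 − (-5) = 11.
v-values: -10, 14, -13, -8; range = 14 − (-13) = 27.
Area = (11 × 27) / 2 = 148.5.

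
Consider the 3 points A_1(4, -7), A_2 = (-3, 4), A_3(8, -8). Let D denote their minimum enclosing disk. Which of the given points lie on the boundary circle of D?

A_2, A_3

Side lengths²: A_1A_2² = 170, A_1A_3² = 17, A_2A_3² = 265.
Since A_2A_3² = 265 ≥ 170 + 17 = 187, the angle opposite A_2A_3 is not acute, so the smallest enclosing circle has A_2A_3 as diameter.
Centre = midpoint of A_2A_3 = (2.5, -2), r² = 265/4 = 66.25.
The points at distance exactly r from the centre are A_2, A_3 — 2 points.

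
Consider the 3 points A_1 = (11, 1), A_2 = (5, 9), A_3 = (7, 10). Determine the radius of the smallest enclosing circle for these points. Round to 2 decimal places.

5.01

Side lengths²: A_1A_2² = 100, A_1A_3² = 97, A_2A_3² = 5.
Since A_1A_2² = 100 < 97 + 5 = 102, the triangle is acute, so the smallest enclosing circle is the circumcircle.
Circumcentre = (90/11, 113/22), r² = 12125/484.
r = √(12125/484) ≈ 5.01.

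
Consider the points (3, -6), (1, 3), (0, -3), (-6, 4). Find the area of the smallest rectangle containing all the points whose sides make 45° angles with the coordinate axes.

In coordinates u = x + y, v = x − y the rectangle is axis-aligned; the map (x,y)→(u,v) scales areas by 2.
u-values: -3, 4, -3, -2; range = 4 − (-3) = 7.
v-values: 9, -2, 3, -10; range = 9 − (-10) = 19.
Area = (7 × 19) / 2 = 66.5.

66.5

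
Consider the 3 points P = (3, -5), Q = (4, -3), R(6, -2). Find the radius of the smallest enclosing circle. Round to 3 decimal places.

Side lengths²: PQ² = 5, PR² = 18, QR² = 5.
Since PR² = 18 ≥ 5 + 5 = 10, the angle opposite PR is not acute, so the smallest enclosing circle has PR as diameter.
Centre = midpoint of PR = (4.5, -3.5), r² = 18/4 = 4.5.
r = √(4.5) ≈ 2.121.

2.121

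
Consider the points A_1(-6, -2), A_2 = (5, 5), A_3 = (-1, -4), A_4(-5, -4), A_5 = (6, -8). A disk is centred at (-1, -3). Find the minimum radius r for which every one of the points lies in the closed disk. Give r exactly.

The required radius is the distance from (-1, -3) to the farthest point.
Squared distances: 26, 100, 1, 17, 74.
Maximum is 100, attained at A_2.
r = √100 = 10.

10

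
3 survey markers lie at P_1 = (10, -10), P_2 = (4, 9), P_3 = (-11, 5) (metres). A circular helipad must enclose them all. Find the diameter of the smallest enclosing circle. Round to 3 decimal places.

25.807

Side lengths²: P_1P_2² = 397, P_1P_3² = 666, P_2P_3² = 241.
Since P_1P_3² = 666 ≥ 397 + 241 = 638, the angle opposite P_1P_3 is not acute, so the smallest enclosing circle has P_1P_3 as diameter.
Centre = midpoint of P_1P_3 = (-0.5, -2.5), r² = 666/4 = 166.5.
Diameter = 2r = 2√(166.5) ≈ 25.807.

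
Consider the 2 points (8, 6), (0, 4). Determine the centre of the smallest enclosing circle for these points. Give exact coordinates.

(4, 5)

The smallest circle enclosing two points has them as diameter endpoints.
Centre = midpoint = (4, 5); r² = |(8, 6)−(0, 4)|²/4 = 68/4 = 17.
Centre = (4, 5).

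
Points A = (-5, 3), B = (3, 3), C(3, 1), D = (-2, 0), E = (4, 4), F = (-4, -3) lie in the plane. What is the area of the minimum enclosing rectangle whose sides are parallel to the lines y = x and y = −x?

75

In coordinates u = x + y, v = x − y the rectangle is axis-aligned; the map (x,y)→(u,v) scales areas by 2.
u-values: -2, 6, 4, -2, 8, -7; range = 8 − (-7) = 15.
v-values: -8, 0, 2, -2, 0, -1; range = 2 − (-8) = 10.
Area = (15 × 10) / 2 = 75.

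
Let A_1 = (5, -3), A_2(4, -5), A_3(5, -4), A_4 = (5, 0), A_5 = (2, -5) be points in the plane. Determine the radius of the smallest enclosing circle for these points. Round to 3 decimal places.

2.915

A smallest enclosing disk is always determined by at most three of the input points on its boundary.
The farthest pair is A_4–A_5 with squared distance 34. The circle on this segment as diameter has centre (3.5, -2.5) and r² = 34/4 = 8.5.
Check A_1: distance² to centre = 2.5 ≤ 8.5, so it lies inside.
All remaining points lie in this disk, and no smaller disk contains both endpoints, so this is the minimum enclosing circle.
r = √(8.5) ≈ 2.915.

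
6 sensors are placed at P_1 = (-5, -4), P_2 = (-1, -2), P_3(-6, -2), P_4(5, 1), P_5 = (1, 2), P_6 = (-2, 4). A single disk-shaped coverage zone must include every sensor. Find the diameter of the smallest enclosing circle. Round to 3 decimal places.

11.402

A smallest enclosing disk is always determined by at most three of the input points on its boundary.
The farthest pair is P_3–P_4 with squared distance 130. The circle on this segment as diameter has centre (-0.5, -0.5) and r² = 130/4 = 32.5.
Check P_1: distance² to centre = 32.5 ≤ 32.5, so it lies inside.
All remaining points lie in this disk, and no smaller disk contains both endpoints, so this is the minimum enclosing circle.
Diameter = 2r = 2√(32.5) ≈ 11.402.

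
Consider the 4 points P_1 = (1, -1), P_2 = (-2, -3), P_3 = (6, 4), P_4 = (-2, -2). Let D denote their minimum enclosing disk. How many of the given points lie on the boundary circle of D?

2

A smallest enclosing disk is always determined by at most three of the input points on its boundary.
The farthest pair is P_2–P_3 with squared distance 113. The circle on this segment as diameter has centre (2, 0.5) and r² = 113/4 = 28.25.
Check P_1: distance² to centre = 3.25 ≤ 28.25, so it lies inside.
All remaining points lie in this disk, and no smaller disk contains both endpoints, so this is the minimum enclosing circle.
The points at distance exactly r from the centre are P_2, P_3 — 2 points.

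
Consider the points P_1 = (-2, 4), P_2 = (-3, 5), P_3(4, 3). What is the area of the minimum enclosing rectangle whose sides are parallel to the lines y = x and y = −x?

In coordinates u = x + y, v = x − y the rectangle is axis-aligned; the map (x,y)→(u,v) scales areas by 2.
u-values: 2, 2, 7; range = 7 − 2 = 5.
v-values: -6, -8, 1; range = 1 − (-8) = 9.
Area = (5 × 9) / 2 = 22.5.

22.5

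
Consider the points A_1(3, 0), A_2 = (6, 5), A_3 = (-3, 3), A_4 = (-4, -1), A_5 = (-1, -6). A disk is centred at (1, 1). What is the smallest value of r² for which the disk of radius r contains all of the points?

53

The required radius is the distance from (1, 1) to the farthest point.
Squared distances: 5, 41, 20, 29, 53.
Maximum is 53, attained at A_5.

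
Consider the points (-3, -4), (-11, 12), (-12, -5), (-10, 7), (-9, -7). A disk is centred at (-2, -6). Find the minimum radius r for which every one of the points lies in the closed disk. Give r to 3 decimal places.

The required radius is the distance from (-2, -6) to the farthest point.
Squared distances: 5, 405, 101, 233, 50.
Maximum is 405, attained at (-11, 12).
r = √405 ≈ 20.125.

20.125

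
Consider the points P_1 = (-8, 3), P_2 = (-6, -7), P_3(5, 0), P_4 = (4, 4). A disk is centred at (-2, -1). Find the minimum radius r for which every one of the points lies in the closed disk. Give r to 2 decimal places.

The required radius is the distance from (-2, -1) to the farthest point.
Squared distances: 52, 52, 50, 61.
Maximum is 61, attained at P_4.
r = √61 ≈ 7.81.

7.81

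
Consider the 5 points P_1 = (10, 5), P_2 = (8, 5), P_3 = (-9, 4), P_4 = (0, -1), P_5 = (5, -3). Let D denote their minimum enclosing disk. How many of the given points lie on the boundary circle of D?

2

A smallest enclosing disk is always determined by at most three of the input points on its boundary.
The farthest pair is P_1–P_3 with squared distance 362. The circle on this segment as diameter has centre (0.5, 4.5) and r² = 362/4 = 90.5.
Check P_2: distance² to centre = 56.5 ≤ 90.5, so it lies inside.
All remaining points lie in this disk, and no smaller disk contains both endpoints, so this is the minimum enclosing circle.
The points at distance exactly r from the centre are P_1, P_3 — 2 points.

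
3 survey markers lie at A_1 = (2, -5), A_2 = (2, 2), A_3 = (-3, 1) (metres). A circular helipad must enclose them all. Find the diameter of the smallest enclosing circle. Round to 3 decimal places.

Side lengths²: A_1A_2² = 49, A_1A_3² = 61, A_2A_3² = 26.
Since A_1A_3² = 61 < 49 + 26 = 75, the triangle is acute, so the smallest enclosing circle is the circumcircle.
Circumcentre = (0.1, -1.5), r² = 15.86.
Diameter = 2r = 2√(15.86) ≈ 7.965.

7.965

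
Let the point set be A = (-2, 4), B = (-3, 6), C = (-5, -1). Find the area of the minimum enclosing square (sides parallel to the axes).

The bounding box has width 3 and height 7.
An axis-aligned square enclosing the set must have side ≥ max(width, height).
So the minimum side is max(3, 7) = 7.
Area = 7² = 49.

49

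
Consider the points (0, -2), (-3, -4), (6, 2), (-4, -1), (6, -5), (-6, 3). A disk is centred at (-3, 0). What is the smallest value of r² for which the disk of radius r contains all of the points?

The required radius is the distance from (-3, 0) to the farthest point.
Squared distances: 13, 16, 85, 2, 106, 18.
Maximum is 106, attained at (6, -5).

106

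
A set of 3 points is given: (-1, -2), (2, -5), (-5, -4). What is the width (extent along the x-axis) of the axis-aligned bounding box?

7

max x = 2, min x = -5, so width = 7.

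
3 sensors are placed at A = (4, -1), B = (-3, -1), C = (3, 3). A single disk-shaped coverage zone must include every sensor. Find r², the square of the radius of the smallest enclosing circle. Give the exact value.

13.8125

Side lengths²: AB² = 49, AC² = 17, BC² = 52.
Since BC² = 52 < 49 + 17 = 66, the triangle is acute, so the smallest enclosing circle is the circumcircle.
Circumcentre = (0.5, 0.25), r² = 13.8125.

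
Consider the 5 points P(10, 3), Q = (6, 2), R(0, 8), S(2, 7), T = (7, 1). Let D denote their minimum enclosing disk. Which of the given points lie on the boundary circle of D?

A smallest enclosing disk is always determined by at most three of the input points on its boundary.
The farthest pair is P–R with squared distance 125. The circle on this segment as diameter has centre (5, 5.5) and r² = 125/4 = 31.25.
Check Q: distance² to centre = 13.25 ≤ 31.25, so it lies inside.
All remaining points lie in this disk, and no smaller disk contains both endpoints, so this is the minimum enclosing circle.
The points at distance exactly r from the centre are P, R — 2 points.

P, R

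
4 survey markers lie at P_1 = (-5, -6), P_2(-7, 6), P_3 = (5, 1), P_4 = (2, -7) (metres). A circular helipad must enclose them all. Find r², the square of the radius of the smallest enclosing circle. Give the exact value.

62.5

By Welzl's lemma the MEC is supported by two points (diametrically opposite) or three points (on a circumcircle).
The farthest pair is P_2–P_4 with squared distance 250. The circle on this segment as diameter has centre (-2.5, -0.5) and r² = 250/4 = 62.5.
Check P_1: distance² to centre = 36.5 ≤ 62.5, so it lies inside.
All remaining points lie in this disk, and no smaller disk contains both endpoints, so this is the minimum enclosing circle.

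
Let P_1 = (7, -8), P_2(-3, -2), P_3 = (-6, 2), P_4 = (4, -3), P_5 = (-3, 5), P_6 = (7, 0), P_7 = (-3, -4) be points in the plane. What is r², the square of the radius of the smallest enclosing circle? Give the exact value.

72361/1058

The minimum enclosing circle is determined by three boundary points: P_1, P_3, P_5.
Their circumcentre is (53/46, -99/46) with r² = 72361/1058.
The farthest remaining point P_6 is at distance² 41081/1058 ≤ 72361/1058.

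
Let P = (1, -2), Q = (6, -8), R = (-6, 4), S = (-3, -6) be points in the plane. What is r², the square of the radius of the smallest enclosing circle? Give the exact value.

72

The farthest pair is Q–R with squared distance 288. The circle on this segment as diameter has centre (0, -2) and r² = 288/4 = 72.
Check P: distance² to centre = 1 ≤ 72, so it lies inside.
All remaining points lie in this disk, and no smaller disk contains both endpoints, so this is the minimum enclosing circle.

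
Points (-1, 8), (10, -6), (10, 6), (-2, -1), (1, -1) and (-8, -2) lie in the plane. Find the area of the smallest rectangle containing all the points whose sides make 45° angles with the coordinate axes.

In coordinates u = x + y, v = x − y the rectangle is axis-aligned; the map (x,y)→(u,v) scales areas by 2.
u-values: 7, 4, 16, -3, 0, -10; range = 16 − (-10) = 26.
v-values: -9, 16, 4, -1, 2, -6; range = 16 − (-9) = 25.
Area = (26 × 25) / 2 = 325.

325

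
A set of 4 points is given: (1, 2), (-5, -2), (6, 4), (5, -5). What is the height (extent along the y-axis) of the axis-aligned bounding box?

9

max y = 4, min y = -5, so height = 9.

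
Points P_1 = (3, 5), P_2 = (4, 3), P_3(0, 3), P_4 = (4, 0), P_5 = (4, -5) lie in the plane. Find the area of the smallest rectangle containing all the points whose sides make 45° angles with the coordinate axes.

54

In coordinates u = x + y, v = x − y the rectangle is axis-aligned; the map (x,y)→(u,v) scales areas by 2.
u-values: 8, 7, 3, 4, -1; range = 8 − (-1) = 9.
v-values: -2, 1, -3, 4, 9; range = 9 − (-3) = 12.
Area = (9 × 12) / 2 = 54.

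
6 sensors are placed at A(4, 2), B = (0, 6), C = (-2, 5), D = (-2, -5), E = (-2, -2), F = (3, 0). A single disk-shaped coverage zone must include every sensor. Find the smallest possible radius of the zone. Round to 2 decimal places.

5.59

A smallest enclosing disk is always determined by at most three of the input points on its boundary.
The farthest pair is B–D with squared distance 125. The circle on this segment as diameter has centre (-1, 0.5) and r² = 125/4 = 31.25.
Check A: distance² to centre = 27.25 ≤ 31.25, so it lies inside.
All remaining points lie in this disk, and no smaller disk contains both endpoints, so this is the minimum enclosing circle.
r = √(31.25) ≈ 5.59.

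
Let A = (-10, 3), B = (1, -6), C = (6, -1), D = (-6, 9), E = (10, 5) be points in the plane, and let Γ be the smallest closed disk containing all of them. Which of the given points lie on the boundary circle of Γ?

A, B, E

A smallest enclosing disk is always determined by at most three of the input points on its boundary.
The farthest pair is A–E with squared distance 404. The circle on this segment as diameter has centre (0, 4) and r² = 404/4 = 101.
Check B: distance² to centre = 101 ≤ 101, so it lies inside.
All remaining points lie in this disk, and no smaller disk contains both endpoints, so this is the minimum enclosing circle.
The points at distance exactly r from the centre are A, B, E — 3 points.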